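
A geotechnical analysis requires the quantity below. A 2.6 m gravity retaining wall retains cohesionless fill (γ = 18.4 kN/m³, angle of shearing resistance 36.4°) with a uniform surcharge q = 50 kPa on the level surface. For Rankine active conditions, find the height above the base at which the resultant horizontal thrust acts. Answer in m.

1.16 m

K_a = 0.2552.
Triangular part P₁ = ½K_aγH² = 15.87 at H/3 = 0.8667 m; rectangular part P₂ = K_a q H = 33.17 at H/2 = 1.300 m.
ȳ = (P₁·0.8667 + P₂·1.300)/(P₁+P₂) = 1.160 m.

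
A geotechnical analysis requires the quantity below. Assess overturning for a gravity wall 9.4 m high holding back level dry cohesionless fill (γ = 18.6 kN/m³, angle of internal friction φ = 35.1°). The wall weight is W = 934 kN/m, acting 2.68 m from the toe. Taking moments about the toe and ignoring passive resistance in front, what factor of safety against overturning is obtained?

K_a = tan²(45° − 35.1°/2) = 0.2698.
P_a = ½K_aγH² = 0.5×0.2698×18.6×9.4² = 221.7 kN/m, acting at H/3 = 3.133 m above the base.
Overturning moment M_o = P_a × H/3 = 221.7 × 3.133 = 694.8.
Resisting moment M_r = W × 2.68 = 934 × 2.68 = 2503.
FS_overturning = M_r/M_o = 2503/694.8 = 3.603.

3.60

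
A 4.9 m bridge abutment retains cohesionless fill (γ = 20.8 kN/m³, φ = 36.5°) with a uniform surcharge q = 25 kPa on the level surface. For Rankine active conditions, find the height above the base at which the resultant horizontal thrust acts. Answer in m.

K_a = 0.2541.
Triangular part P₁ = ½K_aγH² = 63.44 at H/3 = 1.633 m; rectangular part P₂ = K_a q H = 31.12 at H/2 = 2.450 m.
ȳ = (P₁·1.633 + P₂·2.450)/(P₁+P₂) = 1.902 m.

1.90 m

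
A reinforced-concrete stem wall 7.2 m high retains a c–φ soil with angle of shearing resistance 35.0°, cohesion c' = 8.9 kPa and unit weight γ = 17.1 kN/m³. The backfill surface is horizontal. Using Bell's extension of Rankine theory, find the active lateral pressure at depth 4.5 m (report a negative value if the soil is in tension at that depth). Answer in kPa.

K_a = (1 − sin φ)/(1 + sin φ) = 0.2710.
σ_a = K_a γ z − 2c√K_a = 0.2710×17.1×4.5 − 2×8.9×0.5206 = 11.59 kPa.

11.6 kPa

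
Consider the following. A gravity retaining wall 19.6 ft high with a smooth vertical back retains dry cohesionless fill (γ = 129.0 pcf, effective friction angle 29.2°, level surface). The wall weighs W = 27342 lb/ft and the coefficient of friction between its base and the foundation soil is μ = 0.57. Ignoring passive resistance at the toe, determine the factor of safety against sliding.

1.83

K_a = tan²(45° − 29.2°/2) = 0.3442.
P_a = ½K_aγH² = 0.5×0.3442×129.0×19.6² = 8529 lb/ft, acting at H/3 = 6.533 ft above the base.
FS_sliding = μW / P_a = 0.57×27342 / 8529 = 1.827.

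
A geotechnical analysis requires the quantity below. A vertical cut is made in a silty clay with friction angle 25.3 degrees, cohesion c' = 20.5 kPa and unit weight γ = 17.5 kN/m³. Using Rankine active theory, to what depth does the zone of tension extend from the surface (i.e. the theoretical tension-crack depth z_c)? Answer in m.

3.70 m

K_a = tan²(45° − 25.3°/2) = 0.4012; √K_a = 0.6334.
The active pressure is zero where K_a γ z = 2c√K_a, so z_c = 2c/(γ√K_a) = 2×20.5/(17.5×0.6334) = 3.699 m.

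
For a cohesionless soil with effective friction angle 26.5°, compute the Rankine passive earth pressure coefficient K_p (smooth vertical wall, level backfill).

2.61

K_p = (1 + sin φ)/(1 − sin φ) = tan²(45° + 26.5°/2) = 2.611.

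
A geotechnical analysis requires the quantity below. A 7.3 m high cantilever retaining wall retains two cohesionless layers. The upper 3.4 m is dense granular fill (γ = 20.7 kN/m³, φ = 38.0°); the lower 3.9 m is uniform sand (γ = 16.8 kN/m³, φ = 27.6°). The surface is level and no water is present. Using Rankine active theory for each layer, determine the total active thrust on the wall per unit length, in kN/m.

K_a1 = tan²(45°−38.0°/2) = 0.2379; K_a2 = tan²(45°−27.6°/2) = 0.3668.
Layer 1: σ at base = K_a1 γ₁ h₁ = 16.74 kPa; P₁ = ½×16.74×3.4 = 28.46.
Layer 2: σ_v at top = γ₁h₁ = 70.38; σ_h top = K_a2×70.38 = 25.81; σ_h base = K_a2×(70.38+16.8×3.9) = 49.85.
P₂ = ½(25.81+49.85)×3.9 = 147.5. Total P_a = 28.46+147.5 = 176.0 kN/m.

176 kN/m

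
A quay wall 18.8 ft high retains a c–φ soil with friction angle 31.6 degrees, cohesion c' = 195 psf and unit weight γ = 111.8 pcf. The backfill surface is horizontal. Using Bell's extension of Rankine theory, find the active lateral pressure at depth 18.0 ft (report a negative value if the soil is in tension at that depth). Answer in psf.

K_a = (1 − sin φ)/(1 + sin φ) = 0.3123.
σ_a = K_a γ z − 2c√K_a = 0.3123×111.8×18.0 − 2×195×0.5589 = 410.6 psf.

411 psf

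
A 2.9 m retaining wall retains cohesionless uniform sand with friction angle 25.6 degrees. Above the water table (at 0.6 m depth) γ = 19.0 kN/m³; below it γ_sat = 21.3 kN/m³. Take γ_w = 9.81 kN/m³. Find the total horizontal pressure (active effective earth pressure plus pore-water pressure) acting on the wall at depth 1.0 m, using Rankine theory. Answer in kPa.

K_a = (1 − sin φ)/(1 + sin φ) = 0.3966.
γ' = 21.3 − 9.81 = 11.49 kN/m³.
Effective vertical stress at 1.0 m: σ'_v = 19.0×0.6 + 11.49×0.400 = 16.00 kPa.
σ'_h = K_a σ'_v = 0.3966 × 16.00 = 6.343 kPa; u = γ_w × 0.400 = 3.924 kPa.
Total σ_h = 6.343 + 3.924 = 10.27 kPa.

10.3 kPa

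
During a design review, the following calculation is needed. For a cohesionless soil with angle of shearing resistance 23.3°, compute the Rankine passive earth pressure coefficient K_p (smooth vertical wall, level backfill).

2.31

K_p = (1 + sin φ)/(1 − sin φ) = tan²(45° + 23.3°/2) = 2.309.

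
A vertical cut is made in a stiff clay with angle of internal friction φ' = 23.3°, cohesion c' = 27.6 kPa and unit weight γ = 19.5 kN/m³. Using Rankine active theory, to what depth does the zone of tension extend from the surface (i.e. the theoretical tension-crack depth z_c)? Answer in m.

K_a = tan²(45° − 23.3°/2) = 0.4331; √K_a = 0.6581.
The active pressure is zero where K_a γ z = 2c√K_a, so z_c = 2c/(γ√K_a) = 2×27.6/(19.5×0.6581) = 4.301 m.

4.30 m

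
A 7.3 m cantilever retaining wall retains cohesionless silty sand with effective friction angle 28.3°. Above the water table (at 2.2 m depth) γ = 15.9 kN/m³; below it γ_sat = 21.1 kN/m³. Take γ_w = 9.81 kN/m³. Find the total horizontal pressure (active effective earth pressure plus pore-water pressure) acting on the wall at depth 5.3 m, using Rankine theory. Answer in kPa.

K_a = (1 − sin φ)/(1 + sin φ) = 0.3568.
γ' = 21.1 − 9.81 = 11.29 kN/m³.
Effective vertical stress at 5.3 m: σ'_v = 15.9×2.2 + 11.29×3.10 = 69.98 kPa.
σ'_h = K_a σ'_v = 0.3568 × 69.98 = 24.97 kPa; u = γ_w × 3.10 = 30.41 kPa.
Total σ_h = 24.97 + 30.41 = 55.38 kPa.

55.4 kPa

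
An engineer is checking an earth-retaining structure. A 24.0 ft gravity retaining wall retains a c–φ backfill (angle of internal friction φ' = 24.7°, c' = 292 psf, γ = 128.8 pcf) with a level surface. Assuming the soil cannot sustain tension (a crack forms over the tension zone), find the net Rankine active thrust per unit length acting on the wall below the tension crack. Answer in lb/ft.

K_a = 0.4106; √K_a = 0.6408.
Tension-crack depth z_c = 2c/(γ√K_a) = 2×292/(128.8×0.6408) = 7.076 ft.
σ_a at base = K_a γ H − 2c√K_a = 0.4106×128.8×24.0 − 2×292×0.6408 = 895.0 psf.
P_a = ½ × 895.0 × (H − z_c) = 0.5×895.0×16.92 = 7573 lb/ft.

7570 lb/ft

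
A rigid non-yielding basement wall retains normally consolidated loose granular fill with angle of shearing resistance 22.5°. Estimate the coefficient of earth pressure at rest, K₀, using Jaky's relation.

0.617

K₀ = 1 − sin φ' = 1 − sin 22.5° = 0.6173.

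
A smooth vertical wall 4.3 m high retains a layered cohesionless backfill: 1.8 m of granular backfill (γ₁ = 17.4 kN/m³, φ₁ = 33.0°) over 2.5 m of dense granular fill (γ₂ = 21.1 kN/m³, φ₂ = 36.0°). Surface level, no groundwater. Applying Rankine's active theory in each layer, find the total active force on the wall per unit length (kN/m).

K_a1 = tan²(45°−33.0°/2) = 0.2948; K_a2 = tan²(45°−36.0°/2) = 0.2596.
Layer 1: σ at base = K_a1 γ₁ h₁ = 9.233 kPa; P₁ = ½×9.233×1.8 = 8.310.
Layer 2: σ_v at top = γ₁h₁ = 31.32; σ_h top = K_a2×31.32 = 8.131; σ_h base = K_a2×(31.32+21.1×2.5) = 21.83.
P₂ = ½(8.131+21.83)×2.5 = 37.45. Total P_a = 8.310+37.45 = 45.76 kN/m.

45.8 kN/m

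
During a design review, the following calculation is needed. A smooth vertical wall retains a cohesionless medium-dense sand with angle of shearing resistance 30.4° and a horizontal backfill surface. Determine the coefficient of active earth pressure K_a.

K_a = (1 − sin φ)/(1 + sin φ) = (1 − sin 30.4°)/(1 + sin 30.4°) = 0.3280.

0.328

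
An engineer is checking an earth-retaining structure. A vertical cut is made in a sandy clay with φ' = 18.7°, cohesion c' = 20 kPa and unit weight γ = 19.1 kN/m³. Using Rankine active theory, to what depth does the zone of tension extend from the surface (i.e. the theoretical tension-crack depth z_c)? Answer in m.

2.92 m

K_a = tan²(45° − 18.7°/2) = 0.5144; √K_a = 0.7173.
The active pressure is zero where K_a γ z = 2c√K_a, so z_c = 2c/(γ√K_a) = 2×20/(19.1×0.7173) = 2.920 m.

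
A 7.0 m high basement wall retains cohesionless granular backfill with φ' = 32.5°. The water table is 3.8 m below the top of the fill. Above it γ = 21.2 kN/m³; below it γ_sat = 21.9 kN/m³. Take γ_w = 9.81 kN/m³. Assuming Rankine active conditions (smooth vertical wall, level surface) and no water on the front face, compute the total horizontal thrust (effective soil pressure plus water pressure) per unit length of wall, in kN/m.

K_a = tan²(45° − φ/2) = 0.3010.
γ' = 21.9 − 9.81 = 12.09 kN/m³. Depth below WT = 3.2 m.
σ'_h at WT = K_a γ d_w = 24.25 kPa; at base = 24.25 + K_a γ' × 3.2 = 35.89 kPa.
P₁ (0–3.8 m) = ½×24.25×3.8 = 46.07. P₂ (3.8–7.0 m) = ½(24.25+35.89)×3.2 = 96.22.
P_w = ½ γ_w h₂² = 0.5×9.81×3.2² = 50.23. Total = 46.07+96.22+50.23 = 192.5 kN/m.

193 kN/m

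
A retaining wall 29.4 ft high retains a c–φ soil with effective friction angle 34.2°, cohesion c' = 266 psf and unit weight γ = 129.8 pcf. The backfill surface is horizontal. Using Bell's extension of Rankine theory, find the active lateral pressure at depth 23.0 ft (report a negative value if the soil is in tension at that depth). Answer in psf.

K_a = (1 − sin φ)/(1 + sin φ) = 0.2803.
σ_a = K_a γ z − 2c√K_a = 0.2803×129.8×23.0 − 2×266×0.5295 = 555.3 psf.

555 psf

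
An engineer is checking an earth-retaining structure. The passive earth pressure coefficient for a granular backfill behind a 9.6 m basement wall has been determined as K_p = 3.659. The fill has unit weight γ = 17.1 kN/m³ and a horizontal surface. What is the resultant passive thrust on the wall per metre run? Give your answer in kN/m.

2880 kN/m

P = ½ K_p γ H² = 0.5 × 3.659 × 17.1 × 9.6² = 2883 kN/m.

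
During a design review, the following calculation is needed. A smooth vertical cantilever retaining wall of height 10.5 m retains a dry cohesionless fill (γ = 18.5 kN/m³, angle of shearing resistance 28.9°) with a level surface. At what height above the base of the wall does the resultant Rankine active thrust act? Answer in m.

K_a = 0.3484.
The pressure distribution is triangular, so the resultant acts at H/3 above the base = 10.5/3 = 3.500 m.

3.50 m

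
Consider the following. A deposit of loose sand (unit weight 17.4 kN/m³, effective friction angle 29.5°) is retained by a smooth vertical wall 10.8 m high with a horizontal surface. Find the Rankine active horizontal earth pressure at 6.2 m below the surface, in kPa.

K_a = (1 − sin φ)/(1 + sin φ) = 0.3401.
σ_h = K_a γ z = 0.3401 × 17.4 × 6.2 = 36.69 kPa.

36.7 kPa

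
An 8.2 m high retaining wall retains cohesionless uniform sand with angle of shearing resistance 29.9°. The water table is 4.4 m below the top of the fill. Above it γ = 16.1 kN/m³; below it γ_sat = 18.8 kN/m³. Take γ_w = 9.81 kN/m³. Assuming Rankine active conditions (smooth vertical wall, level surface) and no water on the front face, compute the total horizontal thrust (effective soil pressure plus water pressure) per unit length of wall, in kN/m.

235 kN/m

K_a = tan²(45° − φ/2) = 0.3347.
γ' = 18.8 − 9.81 = 8.990 kN/m³. Depth below WT = 3.8 m.
σ'_h at WT = K_a γ d_w = 23.71 kPa; at base = 23.71 + K_a γ' × 3.8 = 35.14 kPa.
P₁ (0–4.4 m) = ½×23.71×4.4 = 52.16. P₂ (4.4–8.2 m) = ½(23.71+35.14)×3.8 = 111.8.
P_w = ½ γ_w h₂² = 0.5×9.81×3.8² = 70.83. Total = 52.16+111.8+70.83 = 234.8 kN/m.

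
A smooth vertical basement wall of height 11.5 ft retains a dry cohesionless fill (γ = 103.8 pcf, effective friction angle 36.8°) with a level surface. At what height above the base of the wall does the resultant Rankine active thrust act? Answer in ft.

3.83 ft

K_a = 0.2508.
The pressure distribution is triangular, so the resultant acts at H/3 above the base = 11.5/3 = 3.833 ft.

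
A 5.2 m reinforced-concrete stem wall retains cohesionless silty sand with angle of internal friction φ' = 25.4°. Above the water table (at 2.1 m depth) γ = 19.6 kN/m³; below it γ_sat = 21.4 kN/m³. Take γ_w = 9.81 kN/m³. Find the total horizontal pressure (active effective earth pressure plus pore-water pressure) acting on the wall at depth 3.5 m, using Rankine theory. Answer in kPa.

36.7 kPa

K_a = (1 − sin φ)/(1 + sin φ) = 0.3996.
γ' = 21.4 − 9.81 = 11.59 kN/m³.
Effective vertical stress at 3.5 m: σ'_v = 19.6×2.1 + 11.59×1.40 = 57.39 kPa.
σ'_h = K_a σ'_v = 0.3996 × 57.39 = 22.93 kPa; u = γ_w × 1.40 = 13.73 kPa.
Total σ_h = 22.93 + 13.73 = 36.67 kPa.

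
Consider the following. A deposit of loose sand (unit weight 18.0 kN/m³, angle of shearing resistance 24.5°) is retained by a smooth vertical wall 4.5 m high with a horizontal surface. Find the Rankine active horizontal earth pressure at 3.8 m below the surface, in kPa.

28.3 kPa

K_a = (1 − sin φ)/(1 + sin φ) = 0.4137.
σ_h = K_a γ z = 0.4137 × 18.0 × 3.8 = 28.30 kPa.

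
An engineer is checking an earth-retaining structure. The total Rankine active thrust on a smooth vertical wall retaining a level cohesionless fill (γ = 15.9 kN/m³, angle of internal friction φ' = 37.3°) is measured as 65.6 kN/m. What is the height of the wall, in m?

K_a = 0.2453. P_a = ½ K_a γ H² ⇒ H = √(2P_a/(K_a γ)).
H = √(2×65.6/(0.2453×15.9)) = 5.799 m.

5.80 m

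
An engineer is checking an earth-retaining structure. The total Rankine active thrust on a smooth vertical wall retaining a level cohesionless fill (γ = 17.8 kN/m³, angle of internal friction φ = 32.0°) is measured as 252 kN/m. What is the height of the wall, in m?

9.60 m

K_a = 0.3073. P_a = ½ K_a γ H² ⇒ H = √(2P_a/(K_a γ)).
H = √(2×252/(0.3073×17.8)) = 9.600 m.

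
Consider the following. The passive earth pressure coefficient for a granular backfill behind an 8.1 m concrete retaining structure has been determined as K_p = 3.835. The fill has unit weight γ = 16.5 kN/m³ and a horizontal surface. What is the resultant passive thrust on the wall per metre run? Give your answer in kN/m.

2080 kN/m

P = ½ K_p γ H² = 0.5 × 3.835 × 16.5 × 8.1² = 2076 kN/m.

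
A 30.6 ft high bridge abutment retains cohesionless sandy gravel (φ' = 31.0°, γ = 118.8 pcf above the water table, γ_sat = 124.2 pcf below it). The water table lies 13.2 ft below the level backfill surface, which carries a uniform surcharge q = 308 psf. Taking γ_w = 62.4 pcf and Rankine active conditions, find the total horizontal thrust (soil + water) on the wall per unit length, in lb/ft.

K_a = tan²(45° − φ/2) = 0.3201.
γ' = 124.2 − 62.4 = 61.80 pcf. h₂ = H − d_w = 17.4 ft.
σ'_h: at surface K_a·q = 98.59; at WT K_a(q+γd_w) = 600.6; at base K_a(q+γd_w+γ'h₂) = 944.8 psf.
P₁ = ½(98.59+600.6)×13.2 = 4614; P₂ = ½(600.6+944.8)×17.4 = 13440; P_w = ½γ_w h₂² = 9446.
Total = 4614+13440+9446 = 27500 lb/ft.

27500 lb/ft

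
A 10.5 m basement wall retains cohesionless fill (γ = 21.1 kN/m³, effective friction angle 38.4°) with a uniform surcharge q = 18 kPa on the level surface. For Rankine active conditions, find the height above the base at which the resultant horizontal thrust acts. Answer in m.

3.74 m

K_a = 0.2337.
Triangular part P₁ = ½K_aγH² = 271.8 at H/3 = 3.500 m; rectangular part P₂ = K_a q H = 44.17 at H/2 = 5.250 m.
ȳ = (P₁·3.500 + P₂·5.250)/(P₁+P₂) = 3.745 m.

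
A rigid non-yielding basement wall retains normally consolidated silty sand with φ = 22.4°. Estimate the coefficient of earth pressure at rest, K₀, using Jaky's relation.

0.619

K₀ = 1 − sin φ' = 1 − sin 22.4° = 0.6189.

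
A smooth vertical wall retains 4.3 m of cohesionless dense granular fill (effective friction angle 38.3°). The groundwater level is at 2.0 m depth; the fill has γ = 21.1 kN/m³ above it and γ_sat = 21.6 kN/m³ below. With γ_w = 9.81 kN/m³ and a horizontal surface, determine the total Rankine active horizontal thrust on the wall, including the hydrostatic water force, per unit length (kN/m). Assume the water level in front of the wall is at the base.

66.0 kN/m

K_a = tan²(45° − φ/2) = 0.2347.
γ' = 21.6 − 9.81 = 11.79 kN/m³. Depth below WT = 2.3 m.
σ'_h at WT = K_a γ d_w = 9.906 kPa; at base = 9.906 + K_a γ' × 2.3 = 16.27 kPa.
P₁ (0–2.0 m) = ½×9.906×2.0 = 9.906. P₂ (2.0–4.3 m) = ½(9.906+16.27)×2.3 = 30.10.
P_w = ½ γ_w h₂² = 0.5×9.81×2.3² = 25.95. Total = 9.906+30.10+25.95 = 65.96 kN/m.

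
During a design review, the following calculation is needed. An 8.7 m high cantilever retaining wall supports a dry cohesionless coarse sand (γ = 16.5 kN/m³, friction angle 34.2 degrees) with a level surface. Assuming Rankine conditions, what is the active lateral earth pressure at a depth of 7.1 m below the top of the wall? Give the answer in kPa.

32.8 kPa

K_a = (1 − sin φ)/(1 + sin φ) = 0.2803.
σ_h = K_a γ z = 0.2803 × 16.5 × 7.1 = 32.84 kPa.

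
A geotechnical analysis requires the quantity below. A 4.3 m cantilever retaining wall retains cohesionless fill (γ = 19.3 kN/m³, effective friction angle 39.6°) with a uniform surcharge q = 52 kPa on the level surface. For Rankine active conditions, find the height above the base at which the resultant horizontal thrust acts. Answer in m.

K_a = 0.2214.
Triangular part P₁ = ½K_aγH² = 39.51 at H/3 = 1.433 m; rectangular part P₂ = K_a q H = 49.51 at H/2 = 2.150 m.
ȳ = (P₁·1.433 + P₂·2.150)/(P₁+P₂) = 1.832 m.

1.83 m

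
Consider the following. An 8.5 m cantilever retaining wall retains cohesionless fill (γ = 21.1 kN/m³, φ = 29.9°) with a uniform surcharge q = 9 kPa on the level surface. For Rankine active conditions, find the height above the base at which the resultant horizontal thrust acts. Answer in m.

2.96 m

K_a = 0.3347.
Triangular part P₁ = ½K_aγH² = 255.1 at H/3 = 2.833 m; rectangular part P₂ = K_a q H = 25.60 at H/2 = 4.250 m.
ȳ = (P₁·2.833 + P₂·4.250)/(P₁+P₂) = 2.963 m.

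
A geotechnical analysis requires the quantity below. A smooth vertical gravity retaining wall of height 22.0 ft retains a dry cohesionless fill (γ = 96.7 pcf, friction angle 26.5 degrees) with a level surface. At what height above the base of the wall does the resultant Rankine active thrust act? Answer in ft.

K_a = 0.3829.
The pressure distribution is triangular, so the resultant acts at H/3 above the base = 22.0/3 = 7.333 ft.

7.33 ft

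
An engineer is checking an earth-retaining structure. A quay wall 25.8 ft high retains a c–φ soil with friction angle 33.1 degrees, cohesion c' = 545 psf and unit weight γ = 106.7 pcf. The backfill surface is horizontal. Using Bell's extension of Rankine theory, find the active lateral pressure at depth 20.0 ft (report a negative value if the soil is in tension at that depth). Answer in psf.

K_a = (1 − sin φ)/(1 + sin φ) = 0.2936.
σ_a = K_a γ z − 2c√K_a = 0.2936×106.7×20.0 − 2×545×0.5418 = 35.90 psf.

35.9 psf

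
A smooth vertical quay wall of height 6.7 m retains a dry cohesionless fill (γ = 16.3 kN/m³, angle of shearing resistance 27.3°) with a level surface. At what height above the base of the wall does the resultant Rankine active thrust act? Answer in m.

2.23 m

K_a = 0.3711.
The pressure distribution is triangular, so the resultant acts at H/3 above the base = 6.7/3 = 2.233 m.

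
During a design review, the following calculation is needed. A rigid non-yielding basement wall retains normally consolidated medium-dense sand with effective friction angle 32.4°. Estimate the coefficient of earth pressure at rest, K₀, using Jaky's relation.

K₀ = 1 − sin φ' = 1 − sin 32.4° = 0.4642.

0.464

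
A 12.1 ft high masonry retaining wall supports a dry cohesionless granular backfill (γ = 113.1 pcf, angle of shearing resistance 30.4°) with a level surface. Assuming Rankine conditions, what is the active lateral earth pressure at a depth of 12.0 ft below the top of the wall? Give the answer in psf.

K_a = (1 − sin φ)/(1 + sin φ) = 0.3280.
σ_h = K_a γ z = 0.3280 × 113.1 × 12.0 = 445.2 psf.

445 psf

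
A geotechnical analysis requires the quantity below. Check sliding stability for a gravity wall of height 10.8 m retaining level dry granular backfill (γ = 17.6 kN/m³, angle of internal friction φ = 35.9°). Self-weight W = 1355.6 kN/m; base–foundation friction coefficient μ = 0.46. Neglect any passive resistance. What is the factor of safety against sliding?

2.33

K_a = tan²(45° − 35.9°/2) = 0.2607.
P_a = ½K_aγH² = 0.5×0.2607×17.6×10.8² = 267.6 kN/m, acting at H/3 = 3.600 m above the base.
FS_sliding = μW / P_a = 0.46×1355.6 / 267.6 = 2.330.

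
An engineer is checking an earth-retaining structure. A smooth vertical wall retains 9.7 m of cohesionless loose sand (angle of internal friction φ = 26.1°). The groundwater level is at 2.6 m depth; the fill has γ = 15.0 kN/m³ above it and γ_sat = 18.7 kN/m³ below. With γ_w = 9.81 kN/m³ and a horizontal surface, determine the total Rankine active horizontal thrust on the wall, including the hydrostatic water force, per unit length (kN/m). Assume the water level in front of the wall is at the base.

462 kN/m

K_a = tan²(45° − φ/2) = 0.3889.
γ' = 18.7 − 9.81 = 8.890 kN/m³. Depth below WT = 7.1 m.
σ'_h at WT = K_a γ d_w = 15.17 kPa; at base = 15.17 + K_a γ' × 7.1 = 39.72 kPa.
P₁ (0–2.6 m) = ½×15.17×2.6 = 19.72. P₂ (2.6–9.7 m) = ½(15.17+39.72)×7.1 = 194.9.
P_w = ½ γ_w h₂² = 0.5×9.81×7.1² = 247.3. Total = 19.72+194.9+247.3 = 461.8 kN/m.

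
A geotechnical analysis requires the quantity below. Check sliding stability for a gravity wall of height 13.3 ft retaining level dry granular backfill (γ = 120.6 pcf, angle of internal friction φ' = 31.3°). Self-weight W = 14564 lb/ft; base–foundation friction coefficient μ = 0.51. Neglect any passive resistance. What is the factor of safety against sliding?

K_a = tan²(45° − 31.3°/2) = 0.3162.
P_a = ½K_aγH² = 0.5×0.3162×120.6×13.3² = 3373 lb/ft, acting at H/3 = 4.433 ft above the base.
FS_sliding = μW / P_a = 0.51×14564 / 3373 = 2.202.

2.20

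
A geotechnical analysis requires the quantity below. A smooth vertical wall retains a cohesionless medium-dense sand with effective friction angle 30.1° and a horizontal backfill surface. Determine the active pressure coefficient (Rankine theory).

0.332

K_a = (1 − sin φ)/(1 + sin φ) = (1 − sin 30.1°)/(1 + sin 30.1°) = 0.3320.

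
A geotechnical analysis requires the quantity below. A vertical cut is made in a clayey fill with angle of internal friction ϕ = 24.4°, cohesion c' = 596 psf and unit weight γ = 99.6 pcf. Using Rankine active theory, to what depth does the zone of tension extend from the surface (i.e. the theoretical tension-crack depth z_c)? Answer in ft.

K_a = tan²(45° − 24.4°/2) = 0.4153; √K_a = 0.6445.
The active pressure is zero where K_a γ z = 2c√K_a, so z_c = 2c/(γ√K_a) = 2×596/(99.6×0.6445) = 18.57 ft.

18.6 ft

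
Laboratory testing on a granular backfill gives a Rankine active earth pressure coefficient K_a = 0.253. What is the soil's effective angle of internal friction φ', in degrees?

36.6°

K_a = tan²(45° − φ/2) ⇒ 45° − φ/2 = arctan(√0.253) = 26.70°.
φ = 2(45° − 26.70°) = 36.60°.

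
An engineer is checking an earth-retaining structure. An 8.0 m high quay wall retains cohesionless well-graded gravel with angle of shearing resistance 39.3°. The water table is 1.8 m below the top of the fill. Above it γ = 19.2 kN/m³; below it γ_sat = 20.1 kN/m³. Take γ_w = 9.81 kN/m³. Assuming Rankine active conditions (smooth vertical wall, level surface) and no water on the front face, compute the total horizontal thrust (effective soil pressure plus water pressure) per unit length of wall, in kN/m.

K_a = tan²(45° − φ/2) = 0.2245.
γ' = 20.1 − 9.81 = 10.29 kN/m³. Depth below WT = 6.2 m.
σ'_h at WT = K_a γ d_w = 7.757 kPa; at base = 7.757 + K_a γ' × 6.2 = 22.08 kPa.
P₁ (0–1.8 m) = ½×7.757×1.8 = 6.981. P₂ (1.8–8.0 m) = ½(7.757+22.08)×6.2 = 92.49.
P_w = ½ γ_w h₂² = 0.5×9.81×6.2² = 188.5. Total = 6.981+92.49+188.5 = 288.0 kN/m.

288 kN/m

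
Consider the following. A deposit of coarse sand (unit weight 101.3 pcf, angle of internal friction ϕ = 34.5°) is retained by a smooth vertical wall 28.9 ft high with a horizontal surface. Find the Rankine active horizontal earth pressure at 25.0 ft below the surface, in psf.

K_a = (1 − sin φ)/(1 + sin φ) = 0.2768.
σ_h = K_a γ z = 0.2768 × 101.3 × 25.0 = 701.0 psf.

701 psf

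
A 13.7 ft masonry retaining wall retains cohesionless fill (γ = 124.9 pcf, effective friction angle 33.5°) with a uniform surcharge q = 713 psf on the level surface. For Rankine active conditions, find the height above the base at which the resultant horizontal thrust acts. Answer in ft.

K_a = 0.2887.
Triangular part P₁ = ½K_aγH² = 3384 at H/3 = 4.567 ft; rectangular part P₂ = K_a q H = 2820 at H/2 = 6.850 ft.
ȳ = (P₁·4.567 + P₂·6.850)/(P₁+P₂) = 5.605 ft.

5.60 ft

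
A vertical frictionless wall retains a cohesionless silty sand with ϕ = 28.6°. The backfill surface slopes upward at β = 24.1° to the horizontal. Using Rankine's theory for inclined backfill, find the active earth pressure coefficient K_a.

0.521

K_a = cos β · (cos β − √(cos²β − cos²φ)) / (cos β + √(cos²β − cos²φ)).
cos β = 0.9128, cos φ = 0.8780, √(cos²β − cos²φ) = 0.2498.
K_a = 0.9128 × (0.9128 − 0.2498)/(0.9128 + 0.2498) = 0.5205.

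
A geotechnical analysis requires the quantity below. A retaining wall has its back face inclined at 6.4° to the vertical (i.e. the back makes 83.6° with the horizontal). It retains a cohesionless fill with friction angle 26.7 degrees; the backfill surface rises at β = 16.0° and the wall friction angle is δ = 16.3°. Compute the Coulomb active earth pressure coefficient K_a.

K_a = sin²(α+φ) / [sin²α · sin(α−δ) · (1 + √{sin(φ+δ)sin(φ−β) / (sin(α−δ)sin(α+β))})²].
With α = 83.6°, φ = 26.7°, δ = 16.3°, β = 16.0°: K_a = 0.5121.

0.512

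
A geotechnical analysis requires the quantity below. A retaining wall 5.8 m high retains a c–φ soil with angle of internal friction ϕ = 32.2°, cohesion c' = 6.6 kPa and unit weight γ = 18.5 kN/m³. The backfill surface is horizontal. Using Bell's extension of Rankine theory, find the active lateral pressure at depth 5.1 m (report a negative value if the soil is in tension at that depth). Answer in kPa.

21.5 kPa

K_a = (1 − sin φ)/(1 + sin φ) = 0.3047.
σ_a = K_a γ z − 2c√K_a = 0.3047×18.5×5.1 − 2×6.6×0.5520 = 21.47 kPa.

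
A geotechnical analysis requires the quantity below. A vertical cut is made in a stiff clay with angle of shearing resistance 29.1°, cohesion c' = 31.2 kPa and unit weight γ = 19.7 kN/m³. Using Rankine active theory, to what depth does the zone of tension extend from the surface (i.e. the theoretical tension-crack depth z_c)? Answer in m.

K_a = tan²(45° − 29.1°/2) = 0.3456; √K_a = 0.5879.
The active pressure is zero where K_a γ z = 2c√K_a, so z_c = 2c/(γ√K_a) = 2×31.2/(19.7×0.5879) = 5.388 m.

5.39 m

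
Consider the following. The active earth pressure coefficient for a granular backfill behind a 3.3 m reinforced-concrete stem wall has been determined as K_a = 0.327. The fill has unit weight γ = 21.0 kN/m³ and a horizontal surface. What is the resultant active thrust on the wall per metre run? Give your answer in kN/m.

P = ½ K_a γ H² = 0.5 × 0.327 × 21.0 × 3.3² = 37.39 kN/m.

37.4 kN/m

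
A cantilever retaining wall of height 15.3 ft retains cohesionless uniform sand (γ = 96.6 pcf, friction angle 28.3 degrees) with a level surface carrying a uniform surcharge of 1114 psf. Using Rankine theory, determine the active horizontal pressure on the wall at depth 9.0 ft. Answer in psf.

K_a = (1 − sin φ)/(1 + sin φ) = 0.3568.
σ_v = γz + q = 96.6 × 9.0 + 1114 = 1983 psf.
σ_h = K_a σ_v = 0.3568 × 1983 = 707.6 psf.

708 psf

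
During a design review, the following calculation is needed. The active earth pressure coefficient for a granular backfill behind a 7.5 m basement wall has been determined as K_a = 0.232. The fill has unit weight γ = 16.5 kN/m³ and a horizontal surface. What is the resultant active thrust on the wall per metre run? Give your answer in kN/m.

108 kN/m

P = ½ K_a γ H² = 0.5 × 0.232 × 16.5 × 7.5² = 107.7 kN/m.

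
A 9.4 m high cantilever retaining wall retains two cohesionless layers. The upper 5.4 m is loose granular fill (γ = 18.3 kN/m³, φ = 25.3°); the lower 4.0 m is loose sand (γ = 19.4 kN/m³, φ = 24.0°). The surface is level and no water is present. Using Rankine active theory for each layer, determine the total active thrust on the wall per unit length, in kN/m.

339 kN/m

K_a1 = tan²(45°−25.3°/2) = 0.4012; K_a2 = tan²(45°−24.0°/2) = 0.4217.
Layer 1: σ at base = K_a1 γ₁ h₁ = 39.65 kPa; P₁ = ½×39.65×5.4 = 107.0.
Layer 2: σ_v at top = γ₁h₁ = 98.82; σ_h top = K_a2×98.82 = 41.68; σ_h base = K_a2×(98.82+19.4×4.0) = 74.40.
P₂ = ½(41.68+74.40)×4.0 = 232.2. Total P_a = 107.0+232.2 = 339.2 kN/m.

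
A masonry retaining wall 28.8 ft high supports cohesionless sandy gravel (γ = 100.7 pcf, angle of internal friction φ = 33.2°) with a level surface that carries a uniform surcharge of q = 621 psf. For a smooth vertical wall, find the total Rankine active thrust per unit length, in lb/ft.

K_a = tan²(45° − φ/2) = 0.2924.
Soil triangle: ½ K_a γ H² = 0.5×0.2924×100.7×28.8² = 12210 lb/ft.
Surcharge rectangle: K_a q H = 0.2924×621×28.8 = 5229 lb/ft.
Total = 12210 + 5229 = 17440 lb/ft.

17400 lb/ft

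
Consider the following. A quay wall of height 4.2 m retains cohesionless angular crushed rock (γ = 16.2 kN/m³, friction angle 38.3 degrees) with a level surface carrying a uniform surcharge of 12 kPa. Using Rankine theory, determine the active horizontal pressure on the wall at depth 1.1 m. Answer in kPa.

7.00 kPa

K_a = (1 − sin φ)/(1 + sin φ) = 0.2347.
σ_v = γz + q = 16.2 × 1.1 + 12 = 29.82 kPa.
σ_h = K_a σ_v = 0.2347 × 29.82 = 7.000 kPa.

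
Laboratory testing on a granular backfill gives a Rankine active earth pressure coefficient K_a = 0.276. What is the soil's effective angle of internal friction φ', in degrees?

34.6°

K_a = tan²(45° − φ/2) ⇒ 45° − φ/2 = arctan(√0.276) = 27.72°.
φ = 2(45° − 27.72°) = 34.57°.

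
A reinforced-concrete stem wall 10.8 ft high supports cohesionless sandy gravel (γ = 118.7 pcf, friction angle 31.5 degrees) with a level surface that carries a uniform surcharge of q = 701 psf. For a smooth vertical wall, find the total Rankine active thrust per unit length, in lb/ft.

4550 lb/ft

K_a = tan²(45° − φ/2) = 0.3136.
Soil triangle: ½ K_a γ H² = 0.5×0.3136×118.7×10.8² = 2171 lb/ft.
Surcharge rectangle: K_a q H = 0.3136×701×10.8 = 2374 lb/ft.
Total = 2171 + 2374 = 4546 lb/ft.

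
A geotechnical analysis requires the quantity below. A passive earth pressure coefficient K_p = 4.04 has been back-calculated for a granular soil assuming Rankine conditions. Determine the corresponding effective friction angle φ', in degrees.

K_p = (1+sin φ)/(1−sin φ) ⇒ sin φ = (K_p − 1)/(K_p + 1) = 0.6032.
φ = arcsin(0.6032) = 37.10°.

37.1°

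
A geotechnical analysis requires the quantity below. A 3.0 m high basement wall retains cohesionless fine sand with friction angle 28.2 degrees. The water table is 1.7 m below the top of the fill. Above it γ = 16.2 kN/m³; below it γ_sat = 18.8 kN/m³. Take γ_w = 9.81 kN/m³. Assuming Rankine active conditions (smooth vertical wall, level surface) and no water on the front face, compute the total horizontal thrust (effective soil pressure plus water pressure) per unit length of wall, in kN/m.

K_a = tan²(45° − φ/2) = 0.3582.
γ' = 18.8 − 9.81 = 8.990 kN/m³. Depth below WT = 1.3 m.
σ'_h at WT = K_a γ d_w = 9.864 kPa; at base = 9.864 + K_a γ' × 1.3 = 14.05 kPa.
P₁ (0–1.7 m) = ½×9.864×1.7 = 8.385. P₂ (1.7–3.0 m) = ½(9.864+14.05)×1.3 = 15.54.
P_w = ½ γ_w h₂² = 0.5×9.81×1.3² = 8.289. Total = 8.385+15.54+8.289 = 32.22 kN/m.

32.2 kN/m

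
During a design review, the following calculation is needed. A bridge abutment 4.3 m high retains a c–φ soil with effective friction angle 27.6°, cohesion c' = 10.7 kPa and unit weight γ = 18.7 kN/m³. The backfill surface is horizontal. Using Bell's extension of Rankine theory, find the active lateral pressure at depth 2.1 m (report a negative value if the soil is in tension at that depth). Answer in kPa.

K_a = (1 − sin φ)/(1 + sin φ) = 0.3668.
σ_a = K_a γ z − 2c√K_a = 0.3668×18.7×2.1 − 2×10.7×0.6056 = 1.443 kPa.

1.44 kPa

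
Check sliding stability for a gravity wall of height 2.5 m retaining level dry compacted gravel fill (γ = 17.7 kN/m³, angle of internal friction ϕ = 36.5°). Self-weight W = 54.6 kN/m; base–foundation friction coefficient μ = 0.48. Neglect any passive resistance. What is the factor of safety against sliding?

K_a = tan²(45° − 36.5°/2) = 0.2541.
P_a = ½K_aγH² = 0.5×0.2541×17.7×2.5² = 14.05 kN/m, acting at H/3 = 0.8333 m above the base.
FS_sliding = μW / P_a = 0.48×54.6 / 14.05 = 1.865.

1.86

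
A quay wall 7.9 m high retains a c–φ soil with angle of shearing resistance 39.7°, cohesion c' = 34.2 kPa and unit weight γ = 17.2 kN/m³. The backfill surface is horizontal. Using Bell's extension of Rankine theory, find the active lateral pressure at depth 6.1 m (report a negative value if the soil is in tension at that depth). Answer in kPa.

-8.99 kPa

K_a = (1 − sin φ)/(1 + sin φ) = 0.2204.
σ_a = K_a γ z − 2c√K_a = 0.2204×17.2×6.1 − 2×34.2×0.4695 = -8.986 kPa.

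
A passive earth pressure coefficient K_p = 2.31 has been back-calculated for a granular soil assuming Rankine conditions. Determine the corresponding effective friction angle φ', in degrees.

23.3°

K_p = (1+sin φ)/(1−sin φ) ⇒ sin φ = (K_p − 1)/(K_p + 1) = 0.3958.
φ = arcsin(0.3958) = 23.31°.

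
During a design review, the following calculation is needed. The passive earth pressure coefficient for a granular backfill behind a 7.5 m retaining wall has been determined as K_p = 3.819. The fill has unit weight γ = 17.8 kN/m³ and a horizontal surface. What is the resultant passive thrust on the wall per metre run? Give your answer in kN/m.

P = ½ K_p γ H² = 0.5 × 3.819 × 17.8 × 7.5² = 1912 kN/m.

1910 kN/m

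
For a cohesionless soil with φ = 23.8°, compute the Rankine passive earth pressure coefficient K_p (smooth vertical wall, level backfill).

2.35

K_p = (1 + sin φ)/(1 − sin φ) = tan²(45° + 23.8°/2) = 2.353.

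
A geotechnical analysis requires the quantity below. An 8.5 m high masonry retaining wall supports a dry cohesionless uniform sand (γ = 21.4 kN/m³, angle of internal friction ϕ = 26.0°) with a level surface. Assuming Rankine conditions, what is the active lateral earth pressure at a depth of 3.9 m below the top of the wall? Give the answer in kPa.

32.6 kPa

K_a = (1 − sin φ)/(1 + sin φ) = 0.3905.
σ_h = K_a γ z = 0.3905 × 21.4 × 3.9 = 32.59 kPa.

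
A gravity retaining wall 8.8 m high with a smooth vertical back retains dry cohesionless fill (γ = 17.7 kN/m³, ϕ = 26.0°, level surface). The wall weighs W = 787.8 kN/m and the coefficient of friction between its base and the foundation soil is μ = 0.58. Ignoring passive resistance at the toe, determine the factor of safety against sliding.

K_a = tan²(45° − 26.0°/2) = 0.3905.
P_a = ½K_aγH² = 0.5×0.3905×17.7×8.8² = 267.6 kN/m, acting at H/3 = 2.933 m above the base.
FS_sliding = μW / P_a = 0.58×787.8 / 267.6 = 1.707.

1.71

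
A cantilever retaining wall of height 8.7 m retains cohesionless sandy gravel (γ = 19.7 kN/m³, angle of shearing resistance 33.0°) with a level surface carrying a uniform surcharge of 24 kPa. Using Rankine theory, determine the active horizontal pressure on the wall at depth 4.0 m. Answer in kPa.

30.3 kPa

K_a = (1 − sin φ)/(1 + sin φ) = 0.2948.
σ_v = γz + q = 19.7 × 4.0 + 24 = 102.8 kPa.
σ_h = K_a σ_v = 0.2948 × 102.8 = 30.31 kPa.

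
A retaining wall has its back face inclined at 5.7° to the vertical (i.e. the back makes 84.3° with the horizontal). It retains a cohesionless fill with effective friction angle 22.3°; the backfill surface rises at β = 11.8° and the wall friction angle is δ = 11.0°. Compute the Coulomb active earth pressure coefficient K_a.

0.552

K_a = sin²(α+φ) / [sin²α · sin(α−δ) · (1 + √{sin(φ+δ)sin(φ−β) / (sin(α−δ)sin(α+β))})²].
With α = 84.3°, φ = 22.3°, δ = 11.0°, β = 11.8°: K_a = 0.5523.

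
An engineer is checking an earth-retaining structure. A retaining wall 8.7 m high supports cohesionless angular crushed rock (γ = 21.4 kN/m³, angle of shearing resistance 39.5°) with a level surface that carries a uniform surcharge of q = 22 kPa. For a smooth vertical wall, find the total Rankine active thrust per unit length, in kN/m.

223 kN/m

K_a = tan²(45° − φ/2) = 0.2224.
Soil triangle: ½ K_a γ H² = 0.5×0.2224×21.4×8.7² = 180.1 kN/m.
Surcharge rectangle: K_a q H = 0.2224×22×8.7 = 42.57 kN/m.
Total = 180.1 + 42.57 = 222.7 kN/m.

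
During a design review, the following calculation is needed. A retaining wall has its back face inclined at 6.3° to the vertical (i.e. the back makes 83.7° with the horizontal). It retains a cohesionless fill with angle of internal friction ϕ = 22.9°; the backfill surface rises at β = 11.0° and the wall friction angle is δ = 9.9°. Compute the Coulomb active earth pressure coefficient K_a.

0.538

K_a = sin²(α+φ) / [sin²α · sin(α−δ) · (1 + √{sin(φ+δ)sin(φ−β) / (sin(α−δ)sin(α+β))})²].
With α = 83.7°, φ = 22.9°, δ = 9.9°, β = 11.0°: K_a = 0.5378.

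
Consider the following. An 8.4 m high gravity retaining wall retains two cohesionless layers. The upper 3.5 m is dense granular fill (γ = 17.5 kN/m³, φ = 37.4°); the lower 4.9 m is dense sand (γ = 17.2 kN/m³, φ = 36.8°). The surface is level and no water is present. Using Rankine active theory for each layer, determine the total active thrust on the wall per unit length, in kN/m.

153 kN/m

K_a1 = tan²(45°−37.4°/2) = 0.2443; K_a2 = tan²(45°−36.8°/2) = 0.2508.
Layer 1: σ at base = K_a1 γ₁ h₁ = 14.96 kPa; P₁ = ½×14.96×3.5 = 26.18.
Layer 2: σ_v at top = γ₁h₁ = 61.25; σ_h top = K_a2×61.25 = 15.36; σ_h base = K_a2×(61.25+17.2×4.9) = 36.49.
P₂ = ½(15.36+36.49)×4.9 = 127.0. Total P_a = 26.18+127.0 = 153.2 kN/m.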